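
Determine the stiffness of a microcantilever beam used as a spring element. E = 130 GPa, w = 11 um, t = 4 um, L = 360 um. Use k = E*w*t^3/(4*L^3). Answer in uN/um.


Step 1: Convert E to consistent units (1 GPa = 1000 uN/um^2).
E = 130 GPa = 130000 uN/um^2
Step 2: Compute t^3 = 4^3 = 64
Step 3: Compute L^3 = 360^3 = 46656000
Step 4: k = 130000 * 11 * 64 / (4 * 46656000)
k = 0.4904 uN/um


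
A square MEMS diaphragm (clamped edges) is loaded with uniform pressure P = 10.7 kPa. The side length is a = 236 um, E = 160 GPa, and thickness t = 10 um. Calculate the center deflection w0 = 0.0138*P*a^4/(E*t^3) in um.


Step 1: Convert pressure to compatible units (E is in GPa, so P in GPa).
P = 10.7 kPa = 10.7e-6 GPa
Step 2: Compute numerator: 0.0138 * P * a^4.
a^4 = 236^4 = 3102044416
numerator = 0.0138 * 10.7e-6 * 3102044416 = 4.58e+02
Step 3: Compute denominator: E * t^3 = 160 * 10^3 = 160000
Step 4: w0 = numerator / denominator = 4.58e+02 / 160000 = 0.0029 um


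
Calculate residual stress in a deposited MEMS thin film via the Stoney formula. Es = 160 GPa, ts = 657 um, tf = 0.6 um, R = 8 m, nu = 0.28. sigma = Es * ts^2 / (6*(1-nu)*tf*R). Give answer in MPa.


Step 1: Compute numerator: Es * ts^2 = 160 * 657^2 = 69063840 (GPa*um^2)
Step 2: Compute denominator (R in um): 6*(1-nu)*tf*R = 6*0.72*0.6*8e6 = 20736000.0 (um^2)
Step 3: sigma (GPa) = 69063840 / 20736000.0 = 3.330625e+00 GPa
Step 4: Convert to MPa (x1000): sigma = 3330.6 MPa


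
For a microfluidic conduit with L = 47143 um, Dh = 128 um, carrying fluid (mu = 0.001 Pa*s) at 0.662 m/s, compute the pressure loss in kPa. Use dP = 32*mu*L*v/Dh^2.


Step 1: Convert to SI: L = 47143e-6 m, Dh = 128e-6 m
Step 2: dP = 32 * 0.001 * 47143e-6 * 0.662 / (128e-6)^2
Step 3: dP = 60954.43 Pa
Step 4: Convert to kPa: dP = 60.95 kPa


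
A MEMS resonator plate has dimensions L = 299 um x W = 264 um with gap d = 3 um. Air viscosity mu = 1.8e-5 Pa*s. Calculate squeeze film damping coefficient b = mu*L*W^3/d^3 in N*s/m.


Step 1: Convert to SI.
L = 299e-6 m, W = 264e-6 m, d = 3e-6 m
Step 2: W^3 = (264e-6)^3 = 1.84e-11 m^3
Step 3: d^3 = (3e-6)^3 = 2.70e-17 m^3
Step 4: b = 1.8e-5 * 299e-6 * 1.84e-11 / 2.70e-17
b = 3.67e-03 N*s/m


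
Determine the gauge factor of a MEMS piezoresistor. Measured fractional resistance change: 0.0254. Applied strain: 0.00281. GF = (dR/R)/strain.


Step 1: Identify values.
dR/R = 0.0254, strain = 0.00281
Step 2: GF = (dR/R) / strain = 0.0254 / 0.00281
GF = 9.0


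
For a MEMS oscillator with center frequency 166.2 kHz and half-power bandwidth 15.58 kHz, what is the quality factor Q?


Step 1: Q = f0 / bandwidth
Step 2: Q = 166.2 / 15.58
Q = 10.7


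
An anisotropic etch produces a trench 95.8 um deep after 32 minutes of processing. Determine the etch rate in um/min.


Step 1: Etch rate = depth / time
Step 2: rate = 95.8 / 32
rate = 2.994 um/min


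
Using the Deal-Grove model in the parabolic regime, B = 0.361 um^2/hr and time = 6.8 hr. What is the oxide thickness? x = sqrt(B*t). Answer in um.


Step 1: Compute B*t = 0.361 * 6.8 = 2.4548
Step 2: x = sqrt(2.4548)
x = 1.567 um


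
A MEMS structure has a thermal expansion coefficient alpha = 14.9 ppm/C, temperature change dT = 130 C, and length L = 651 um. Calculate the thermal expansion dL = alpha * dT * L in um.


Step 1: Convert CTE: alpha = 14.9 ppm/C = 14.9e-6 /C
Step 2: dL = 14.9e-6 * 130 * 651
dL = 1.261 um


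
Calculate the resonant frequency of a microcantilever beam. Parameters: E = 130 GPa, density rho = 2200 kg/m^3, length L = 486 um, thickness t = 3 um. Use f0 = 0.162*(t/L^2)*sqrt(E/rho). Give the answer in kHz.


Step 1: Convert units to SI.
t_SI = 3e-6 m, L_SI = 486e-6 m
Step 2: Calculate sqrt(E/rho).
sqrt(130e9 / 2200) = 7687.06 m/s
Step 3: Compute f0.
f0 = 0.162 * 3e-6 / (486e-6)^2 * 7687.06 = 15817.0 Hz = 15.82 kHz


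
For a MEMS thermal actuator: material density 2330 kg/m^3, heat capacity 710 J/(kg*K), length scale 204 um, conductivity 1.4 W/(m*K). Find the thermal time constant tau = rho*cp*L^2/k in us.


Step 1: Convert L to m: L = 204e-6 m
Step 2: L^2 = (204e-6)^2 = 4.1616e-08 m^2
Step 3: tau = 2330 * 710 * 4.1616e-08 / 1.4 = 4.917524914e-02 s
Step 4: Convert to microseconds (multiply by 1e6).
tau = 49175.249 us


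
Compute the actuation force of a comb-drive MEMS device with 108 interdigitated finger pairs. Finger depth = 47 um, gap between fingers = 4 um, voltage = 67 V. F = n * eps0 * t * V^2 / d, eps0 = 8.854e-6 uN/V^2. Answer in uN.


Step 1: Parameters: n=108, eps0=8.854e-6 uN/V^2, t=47 um, V=67 V, d=4 um
Step 2: V^2 = 4489
Step 3: F = 108 * 8.854e-6 * 47 * 4489 / 4
F = 50.437 uN


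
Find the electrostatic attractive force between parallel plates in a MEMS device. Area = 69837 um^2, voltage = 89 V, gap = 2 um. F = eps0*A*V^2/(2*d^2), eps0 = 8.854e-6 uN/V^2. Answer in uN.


Step 1: Identify parameters.
eps0 = 8.854e-6 uN/V^2, A = 69837 um^2, V = 89 V, d = 2 um
Step 2: Compute V^2 = 89^2 = 7921
Step 3: Compute d^2 = 2^2 = 4
Step 4: F = 0.5 * 8.854e-6 * 69837 * 7921 / 4
F = 612.231 uN


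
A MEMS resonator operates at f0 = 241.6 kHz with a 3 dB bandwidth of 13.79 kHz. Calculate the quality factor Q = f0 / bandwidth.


Step 1: Q = f0 / bandwidth
Step 2: Q = 241.6 / 13.79
Q = 17.5


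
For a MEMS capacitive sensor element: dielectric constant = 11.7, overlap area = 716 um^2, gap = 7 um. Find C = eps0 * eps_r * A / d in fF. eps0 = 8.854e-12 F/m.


Step 1: Convert area to m^2: A = 716e-12 m^2
Step 2: Convert gap to m: d = 7e-6 m
Step 3: C = eps0 * eps_r * A / d
C = 8.854e-12 * 11.7 * 716e-12 / 7e-6
Step 4: Convert to fF (multiply by 1e15).
C = 10.6 fF


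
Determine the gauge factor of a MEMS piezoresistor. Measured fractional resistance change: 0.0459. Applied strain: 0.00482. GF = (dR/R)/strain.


Step 1: Identify values.
dR/R = 0.0459, strain = 0.00482
Step 2: GF = (dR/R) / strain = 0.0459 / 0.00482
GF = 9.5


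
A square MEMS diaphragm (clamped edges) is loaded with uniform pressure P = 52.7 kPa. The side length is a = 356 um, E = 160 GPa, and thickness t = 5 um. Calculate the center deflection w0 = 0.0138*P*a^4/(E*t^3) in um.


Step 1: Convert pressure to compatible units (E is in GPa, so P in GPa).
P = 52.7 kPa = 52.7e-6 GPa
Step 2: Compute numerator: 0.0138 * P * a^4.
a^4 = 356^4 = 16062013696
numerator = 0.0138 * 52.7e-6 * 16062013696 = 1.16813e+04
Step 3: Compute denominator: E * t^3 = 160 * 5^3 = 20000
Step 4: w0 = numerator / denominator = 1.16813e+04 / 20000 = 0.5841 um


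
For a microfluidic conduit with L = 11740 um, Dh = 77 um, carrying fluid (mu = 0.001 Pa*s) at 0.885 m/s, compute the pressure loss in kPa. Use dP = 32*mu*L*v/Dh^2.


Step 1: Convert to SI: L = 11740e-6 m, Dh = 77e-6 m
Step 2: dP = 32 * 0.001 * 11740e-6 * 0.885 / (77e-6)^2
Step 3: dP = 56076.37 Pa
Step 4: Convert to kPa: dP = 56.08 kPa


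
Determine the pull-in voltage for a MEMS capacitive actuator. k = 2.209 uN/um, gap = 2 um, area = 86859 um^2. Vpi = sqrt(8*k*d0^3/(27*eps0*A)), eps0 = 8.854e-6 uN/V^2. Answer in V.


Step 1: Compute numerator: 8 * k * d0^3 = 8 * 2.209 * 2^3 = 141.376
Step 2: Compute denominator: 27 * eps0 * A = 27 * 8.854e-6 * 86859 = 20.764339
Step 3: Vpi = sqrt(141.376 / 20.764339)
Vpi = 2.61 V


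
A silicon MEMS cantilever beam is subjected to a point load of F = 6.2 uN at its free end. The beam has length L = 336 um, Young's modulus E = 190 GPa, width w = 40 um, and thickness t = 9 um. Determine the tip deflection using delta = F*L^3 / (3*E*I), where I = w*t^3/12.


Step 1: Calculate the second moment of area.
I = w * t^3 / 12 = 40 * 9^3 / 12 = 2430.0 um^4
Step 2: Convert E to consistent units (1 GPa = 1000 uN/um^2).
E = 190 GPa = 190000 uN/um^2
Step 3: Calculate tip deflection.
delta = F * L^3 / (3 * E * I)
delta = 6.2 * 336^3 / (3 * 190000 * 2430.0)
delta = 0.1698 um


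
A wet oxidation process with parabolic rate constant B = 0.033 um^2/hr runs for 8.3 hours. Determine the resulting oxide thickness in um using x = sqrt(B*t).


Step 1: Compute B*t = 0.033 * 8.3 = 0.2739
Step 2: x = sqrt(0.2739)
x = 0.523 um


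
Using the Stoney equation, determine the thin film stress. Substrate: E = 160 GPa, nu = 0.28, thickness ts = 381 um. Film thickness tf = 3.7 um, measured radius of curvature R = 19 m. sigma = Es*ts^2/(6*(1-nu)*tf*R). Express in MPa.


Step 1: Compute numerator: Es * ts^2 = 160 * 381^2 = 23225760 (GPa*um^2)
Step 2: Compute denominator (R in um): 6*(1-nu)*tf*R = 6*0.72*3.7*19e6 = 303696000.0 (um^2)
Step 3: sigma (GPa) = 23225760 / 303696000.0 = 7.6477e-02 GPa
Step 4: Convert to MPa (x1000): sigma = 76.5 MPa


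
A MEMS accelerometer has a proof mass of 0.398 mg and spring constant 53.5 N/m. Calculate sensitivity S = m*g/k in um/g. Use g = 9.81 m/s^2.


Step 1: Convert mass: m = 0.398 mg = 3.98e-07 kg
Step 2: S = m * g / k = 3.98e-07 * 9.81 / 53.5
Step 3: S = 7.30e-08 m/g
Step 4: Convert to um/g: S = 0.073 um/g


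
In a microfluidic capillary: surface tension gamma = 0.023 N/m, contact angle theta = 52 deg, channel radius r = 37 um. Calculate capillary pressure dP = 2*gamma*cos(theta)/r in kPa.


Step 1: cos(52 deg) = 0.6157
Step 2: Convert r to m: r = 37e-6 m
Step 3: dP = 2 * 0.023 * 0.6157 / 37e-6 = 765.5 Pa
Step 4: Convert Pa to kPa (divide by 1000).
dP = 0.77 kPa


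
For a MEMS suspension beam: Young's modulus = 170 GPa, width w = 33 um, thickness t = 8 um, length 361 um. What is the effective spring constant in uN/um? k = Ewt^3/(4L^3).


Step 1: Convert E to consistent units (1 GPa = 1000 uN/um^2).
E = 170 GPa = 170000 uN/um^2
Step 2: Compute t^3 = 8^3 = 512
Step 3: Compute L^3 = 361^3 = 47045881
Step 4: k = 170000 * 33 * 512 / (4 * 47045881)
k = 15.2634 uN/um


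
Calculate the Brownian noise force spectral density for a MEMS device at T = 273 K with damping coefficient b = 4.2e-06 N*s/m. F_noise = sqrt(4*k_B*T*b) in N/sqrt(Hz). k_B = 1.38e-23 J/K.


Step 1: Compute 4 * k_B * T * b
= 4 * 1.38e-23 * 273 * 4.2e-06
= 6.3292e-26 N^2/Hz
Step 2: F_noise = sqrt(6.3292e-26)
F_noise = 2.52e-13 N/sqrt(Hz)


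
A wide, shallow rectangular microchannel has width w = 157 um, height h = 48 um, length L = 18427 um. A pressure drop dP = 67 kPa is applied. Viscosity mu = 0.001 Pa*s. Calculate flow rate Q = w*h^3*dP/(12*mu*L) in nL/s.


Step 1: Convert all dimensions to SI (meters).
w = 157e-6 m, h = 48e-6 m, L = 18427e-6 m, dP = 67e3 Pa
Step 2: Q = w * h^3 * dP / (12 * mu * L)
Q = 157e-6 * (48e-6)^3 * 67e3 / (12 * 0.001 * 18427e-6) = 5.26092712e-09 m^3/s
Step 3: Convert Q from m^3/s to nL/s (1 m^3 = 1e12 nL, so multiply by 1e12).
Q = 5260.927 nL/s


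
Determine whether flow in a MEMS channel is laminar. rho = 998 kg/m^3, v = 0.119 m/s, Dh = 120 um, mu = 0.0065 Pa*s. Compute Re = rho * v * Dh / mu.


Step 1: Convert Dh to meters: Dh = 120e-6 m
Step 2: Re = rho * v * Dh / mu
Re = 998 * 0.119 * 120e-6 / 0.0065
Re = 2.193
Since Re = 2.193 is below ~2300, the flow is laminar.


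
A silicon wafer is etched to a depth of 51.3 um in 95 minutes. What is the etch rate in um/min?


Step 1: Etch rate = depth / time
Step 2: rate = 51.3 / 95
rate = 0.54 um/min


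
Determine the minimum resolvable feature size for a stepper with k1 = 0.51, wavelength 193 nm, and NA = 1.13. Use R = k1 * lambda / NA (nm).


Step 1: Identify values: k1 = 0.51, lambda = 193 nm, NA = 1.13
Step 2: R = k1 * lambda / NA
R = 0.51 * 193 / 1.13
R = 87.1 nm


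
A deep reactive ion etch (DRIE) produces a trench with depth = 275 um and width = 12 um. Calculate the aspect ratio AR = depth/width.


Step 1: AR = depth / width
Step 2: AR = 275 / 12
AR = 22.9


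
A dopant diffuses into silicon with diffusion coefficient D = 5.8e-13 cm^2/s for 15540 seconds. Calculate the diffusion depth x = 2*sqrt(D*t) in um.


Step 1: Compute D*t = 5.8e-13 * 15540 = 9.0132e-09 cm^2
Step 2: sqrt(D*t) = 9.49379e-05 cm
Step 3: x = 2 * 9.49379e-05 cm = 1.898758e-04 cm
Step 4: Convert to um (1 cm = 1e4 um): x = 1.899 um


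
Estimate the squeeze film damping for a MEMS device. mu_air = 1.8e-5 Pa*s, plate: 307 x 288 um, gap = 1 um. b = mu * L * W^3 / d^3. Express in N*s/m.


Step 1: Convert to SI.
L = 307e-6 m, W = 288e-6 m, d = 1e-6 m
Step 2: W^3 = (288e-6)^3 = 2.39e-11 m^3
Step 3: d^3 = (1e-6)^3 = 1.00e-18 m^3
Step 4: b = 1.8e-5 * 307e-6 * 2.39e-11 / 1.00e-18
b = 1.32e-01 N*s/m


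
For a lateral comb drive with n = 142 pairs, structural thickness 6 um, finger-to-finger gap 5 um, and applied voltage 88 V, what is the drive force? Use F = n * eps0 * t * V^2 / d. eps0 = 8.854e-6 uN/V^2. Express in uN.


Step 1: Parameters: n=142, eps0=8.854e-6 uN/V^2, t=6 um, V=88 V, d=5 um
Step 2: V^2 = 7744
Step 3: F = 142 * 8.854e-6 * 6 * 7744 / 5
F = 11.684 uN


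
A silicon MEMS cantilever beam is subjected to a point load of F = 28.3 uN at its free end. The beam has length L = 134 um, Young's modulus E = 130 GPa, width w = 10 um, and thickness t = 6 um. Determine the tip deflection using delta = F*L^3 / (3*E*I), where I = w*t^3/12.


Step 1: Calculate the second moment of area.
I = w * t^3 / 12 = 10 * 6^3 / 12 = 180.0 um^4
Step 2: Convert E to consistent units (1 GPa = 1000 uN/um^2).
E = 130 GPa = 130000 uN/um^2
Step 3: Calculate tip deflection.
delta = F * L^3 / (3 * E * I)
delta = 28.3 * 134^3 / (3 * 130000 * 180.0)
delta = 0.97 um


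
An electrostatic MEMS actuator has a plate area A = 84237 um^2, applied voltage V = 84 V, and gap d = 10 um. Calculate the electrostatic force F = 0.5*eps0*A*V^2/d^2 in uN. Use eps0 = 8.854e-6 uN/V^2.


Step 1: Identify parameters.
eps0 = 8.854e-6 uN/V^2, A = 84237 um^2, V = 84 V, d = 10 um
Step 2: Compute V^2 = 84^2 = 7056
Step 3: Compute d^2 = 10^2 = 100
Step 4: F = 0.5 * 8.854e-6 * 84237 * 7056 / 100
F = 26.313 uN


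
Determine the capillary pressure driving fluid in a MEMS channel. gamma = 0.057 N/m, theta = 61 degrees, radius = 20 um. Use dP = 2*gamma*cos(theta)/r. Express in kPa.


Step 1: cos(61 deg) = 0.4848
Step 2: Convert r to m: r = 20e-6 m
Step 3: dP = 2 * 0.057 * 0.4848 / 20e-6 = 2763.4 Pa
Step 4: Convert Pa to kPa (divide by 1000).
dP = 2.76 kPa


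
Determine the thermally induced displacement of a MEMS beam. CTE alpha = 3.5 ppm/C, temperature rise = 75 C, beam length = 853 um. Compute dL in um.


Step 1: Convert CTE: alpha = 3.5 ppm/C = 3.5e-6 /C
Step 2: dL = 3.5e-6 * 75 * 853
dL = 0.2239 um


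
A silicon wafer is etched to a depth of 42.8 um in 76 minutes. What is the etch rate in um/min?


Step 1: Etch rate = depth / time
Step 2: rate = 42.8 / 76
rate = 0.563 um/min


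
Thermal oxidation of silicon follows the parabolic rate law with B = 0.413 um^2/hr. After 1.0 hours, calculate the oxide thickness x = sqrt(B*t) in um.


Step 1: Compute B*t = 0.413 * 1.0 = 0.413
Step 2: x = sqrt(0.413)
x = 0.643 um


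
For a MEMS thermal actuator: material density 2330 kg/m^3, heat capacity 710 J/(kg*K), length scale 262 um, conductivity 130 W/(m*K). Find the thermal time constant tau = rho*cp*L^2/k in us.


Step 1: Convert L to m: L = 262e-6 m
Step 2: L^2 = (262e-6)^2 = 6.8644e-08 m^2
Step 3: tau = 2330 * 710 * 6.8644e-08 / 130 = 8.735213e-04 s
Step 4: Convert to microseconds (multiply by 1e6).
tau = 873.521 us


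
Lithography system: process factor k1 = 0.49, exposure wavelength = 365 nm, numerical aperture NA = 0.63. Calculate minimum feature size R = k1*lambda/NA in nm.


Step 1: Identify values: k1 = 0.49, lambda = 365 nm, NA = 0.63
Step 2: R = k1 * lambda / NA
R = 0.49 * 365 / 0.63
R = 283.9 nm


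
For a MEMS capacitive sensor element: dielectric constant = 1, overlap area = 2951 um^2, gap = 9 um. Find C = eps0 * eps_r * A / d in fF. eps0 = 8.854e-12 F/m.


Step 1: Convert area to m^2: A = 2951e-12 m^2
Step 2: Convert gap to m: d = 9e-6 m
Step 3: C = eps0 * eps_r * A / d
C = 8.854e-12 * 1 * 2951e-12 / 9e-6
Step 4: Convert to fF (multiply by 1e15).
C = 2.9 fF


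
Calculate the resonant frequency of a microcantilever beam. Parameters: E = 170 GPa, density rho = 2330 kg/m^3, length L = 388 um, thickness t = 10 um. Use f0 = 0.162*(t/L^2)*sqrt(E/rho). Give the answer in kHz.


Step 1: Convert units to SI.
t_SI = 10e-6 m, L_SI = 388e-6 m
Step 2: Calculate sqrt(E/rho).
sqrt(170e9 / 2330) = 8541.74 m/s
Step 3: Compute f0.
f0 = 0.162 * 10e-6 / (388e-6)^2 * 8541.74 = 91917.4 Hz = 91.92 kHz


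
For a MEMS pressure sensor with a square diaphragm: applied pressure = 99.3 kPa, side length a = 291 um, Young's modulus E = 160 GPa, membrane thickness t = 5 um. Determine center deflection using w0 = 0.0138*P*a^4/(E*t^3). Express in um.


Step 1: Convert pressure to compatible units (E is in GPa, so P in GPa).
P = 99.3 kPa = 99.3e-6 GPa
Step 2: Compute numerator: 0.0138 * P * a^4.
a^4 = 291^4 = 7170871761
numerator = 0.0138 * 99.3e-6 * 7170871761 = 9.82653e+03
Step 3: Compute denominator: E * t^3 = 160 * 5^3 = 20000
Step 4: w0 = numerator / denominator = 9.82653e+03 / 20000 = 0.4913 um


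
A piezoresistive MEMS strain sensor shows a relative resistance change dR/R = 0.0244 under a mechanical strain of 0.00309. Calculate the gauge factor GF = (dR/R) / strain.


Step 1: Identify values.
dR/R = 0.0244, strain = 0.00309
Step 2: GF = (dR/R) / strain = 0.0244 / 0.00309
GF = 7.9


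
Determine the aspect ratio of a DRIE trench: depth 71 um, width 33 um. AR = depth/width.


Step 1: AR = depth / width
Step 2: AR = 71 / 33
AR = 2.2


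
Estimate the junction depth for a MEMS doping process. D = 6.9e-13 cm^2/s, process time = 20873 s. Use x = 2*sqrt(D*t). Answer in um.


Step 1: Compute D*t = 6.9e-13 * 20873 = 1.440237e-08 cm^2
Step 2: sqrt(D*t) = 1.2e-04 cm
Step 3: x = 2 * 1.2e-04 cm = 2.4e-04 cm
Step 4: Convert to um (1 cm = 1e4 um): x = 2.4 um


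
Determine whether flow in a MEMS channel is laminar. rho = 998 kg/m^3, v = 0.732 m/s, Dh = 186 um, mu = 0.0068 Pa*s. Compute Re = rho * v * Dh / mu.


Step 1: Convert Dh to meters: Dh = 186e-6 m
Step 2: Re = rho * v * Dh / mu
Re = 998 * 0.732 * 186e-6 / 0.0068
Re = 19.982
Since Re = 19.982 is below ~2300, the flow is laminar.


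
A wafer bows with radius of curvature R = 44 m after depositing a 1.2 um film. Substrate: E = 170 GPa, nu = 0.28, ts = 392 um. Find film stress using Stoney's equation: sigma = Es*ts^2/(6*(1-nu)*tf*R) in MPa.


Step 1: Compute numerator: Es * ts^2 = 170 * 392^2 = 26122880 (GPa*um^2)
Step 2: Compute denominator (R in um): 6*(1-nu)*tf*R = 6*0.72*1.2*44e6 = 228096000.0 (um^2)
Step 3: sigma (GPa) = 26122880 / 228096000.0 = 1.14526e-01 GPa
Step 4: Convert to MPa (x1000): sigma = 114.5 MPa


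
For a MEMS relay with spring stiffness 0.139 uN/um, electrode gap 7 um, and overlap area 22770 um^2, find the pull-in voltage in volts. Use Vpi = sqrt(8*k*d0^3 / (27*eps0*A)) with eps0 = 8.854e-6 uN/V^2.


Step 1: Compute numerator: 8 * k * d0^3 = 8 * 0.139 * 7^3 = 381.416
Step 2: Compute denominator: 27 * eps0 * A = 27 * 8.854e-6 * 22770 = 5.443351
Step 3: Vpi = sqrt(381.416 / 5.443351)
Vpi = 8.37 V


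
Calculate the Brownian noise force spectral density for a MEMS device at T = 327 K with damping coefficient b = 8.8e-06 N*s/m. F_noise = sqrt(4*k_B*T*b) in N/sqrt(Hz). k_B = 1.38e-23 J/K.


Step 1: Compute 4 * k_B * T * b
= 4 * 1.38e-23 * 327 * 8.8e-06
= 1.5884e-25 N^2/Hz
Step 2: F_noise = sqrt(1.5884e-25)
F_noise = 3.99e-13 N/sqrt(Hz)


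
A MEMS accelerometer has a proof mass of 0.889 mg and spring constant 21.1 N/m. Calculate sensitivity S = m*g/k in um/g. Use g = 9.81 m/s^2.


Step 1: Convert mass: m = 0.889 mg = 8.89e-07 kg
Step 2: S = m * g / k = 8.89e-07 * 9.81 / 21.1
Step 3: S = 4.13e-07 m/g
Step 4: Convert to um/g: S = 0.413 um/g


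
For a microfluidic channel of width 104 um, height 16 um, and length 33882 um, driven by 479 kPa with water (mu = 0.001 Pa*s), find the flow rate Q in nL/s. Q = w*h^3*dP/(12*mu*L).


Step 1: Convert all dimensions to SI (meters).
w = 104e-6 m, h = 16e-6 m, L = 33882e-6 m, dP = 479e3 Pa
Step 2: Q = w * h^3 * dP / (12 * mu * L)
Q = 104e-6 * (16e-6)^3 * 479e3 / (12 * 0.001 * 33882e-6) = 5.018553e-10 m^3/s
Step 3: Convert Q from m^3/s to nL/s (1 m^3 = 1e12 nL, so multiply by 1e12).
Q = 501.855 nL/s


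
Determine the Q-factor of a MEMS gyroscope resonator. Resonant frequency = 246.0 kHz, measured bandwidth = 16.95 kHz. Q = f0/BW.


Step 1: Q = f0 / bandwidth
Step 2: Q = 246.0 / 16.95
Q = 14.5


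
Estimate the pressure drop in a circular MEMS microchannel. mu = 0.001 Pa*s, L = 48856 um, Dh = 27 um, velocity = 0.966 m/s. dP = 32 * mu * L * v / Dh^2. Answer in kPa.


Step 1: Convert to SI: L = 48856e-6 m, Dh = 27e-6 m
Step 2: dP = 32 * 0.001 * 48856e-6 * 0.966 / (27e-6)^2
Step 3: dP = 2071655.24 Pa
Step 4: Convert to kPa: dP = 2071.66 kPa


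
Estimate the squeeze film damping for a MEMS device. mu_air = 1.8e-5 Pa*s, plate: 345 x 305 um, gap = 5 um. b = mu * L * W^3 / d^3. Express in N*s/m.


Step 1: Convert to SI.
L = 345e-6 m, W = 305e-6 m, d = 5e-6 m
Step 2: W^3 = (305e-6)^3 = 2.84e-11 m^3
Step 3: d^3 = (5e-6)^3 = 1.25e-16 m^3
Step 4: b = 1.8e-5 * 345e-6 * 2.84e-11 / 1.25e-16
b = 1.41e-03 N*s/m


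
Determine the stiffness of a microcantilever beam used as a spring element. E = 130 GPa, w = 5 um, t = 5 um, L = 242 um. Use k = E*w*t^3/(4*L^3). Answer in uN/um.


Step 1: Convert E to consistent units (1 GPa = 1000 uN/um^2).
E = 130 GPa = 130000 uN/um^2
Step 2: Compute t^3 = 5^3 = 125
Step 3: Compute L^3 = 242^3 = 14172488
Step 4: k = 130000 * 5 * 125 / (4 * 14172488)
k = 1.4332 uN/um


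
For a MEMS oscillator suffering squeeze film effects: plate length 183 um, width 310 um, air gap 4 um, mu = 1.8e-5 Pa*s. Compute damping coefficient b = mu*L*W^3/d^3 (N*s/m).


Step 1: Convert to SI.
L = 183e-6 m, W = 310e-6 m, d = 4e-6 m
Step 2: W^3 = (310e-6)^3 = 2.98e-11 m^3
Step 3: d^3 = (4e-6)^3 = 6.40e-17 m^3
Step 4: b = 1.8e-5 * 183e-6 * 2.98e-11 / 6.40e-17
b = 1.53e-03 N*s/m


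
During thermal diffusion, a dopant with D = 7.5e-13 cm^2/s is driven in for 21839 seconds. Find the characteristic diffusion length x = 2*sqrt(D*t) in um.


Step 1: Compute D*t = 7.5e-13 * 21839 = 1.637925e-08 cm^2
Step 2: sqrt(D*t) = 1.2798e-04 cm
Step 3: x = 2 * 1.2798e-04 cm = 2.5596e-04 cm
Step 4: Convert to um (1 cm = 1e4 um): x = 2.56 um


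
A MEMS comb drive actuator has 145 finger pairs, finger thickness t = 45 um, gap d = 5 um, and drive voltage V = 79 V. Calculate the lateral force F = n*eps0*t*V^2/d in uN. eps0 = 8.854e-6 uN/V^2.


Step 1: Parameters: n=145, eps0=8.854e-6 uN/V^2, t=45 um, V=79 V, d=5 um
Step 2: V^2 = 6241
Step 3: F = 145 * 8.854e-6 * 45 * 6241 / 5
F = 72.111 uN


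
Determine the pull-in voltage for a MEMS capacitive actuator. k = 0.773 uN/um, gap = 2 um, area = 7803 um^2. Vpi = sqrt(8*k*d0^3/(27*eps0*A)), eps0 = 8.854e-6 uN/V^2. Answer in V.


Step 1: Compute numerator: 8 * k * d0^3 = 8 * 0.773 * 2^3 = 49.472
Step 2: Compute denominator: 27 * eps0 * A = 27 * 8.854e-6 * 7803 = 1.86537
Step 3: Vpi = sqrt(49.472 / 1.86537)
Vpi = 5.15 V


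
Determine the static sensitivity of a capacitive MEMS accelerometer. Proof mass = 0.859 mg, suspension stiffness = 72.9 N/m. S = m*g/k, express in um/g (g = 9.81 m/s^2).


Step 1: Convert mass: m = 0.859 mg = 8.59e-07 kg
Step 2: S = m * g / k = 8.59e-07 * 9.81 / 72.9
Step 3: S = 1.16e-07 m/g
Step 4: Convert to um/g: S = 0.116 um/g


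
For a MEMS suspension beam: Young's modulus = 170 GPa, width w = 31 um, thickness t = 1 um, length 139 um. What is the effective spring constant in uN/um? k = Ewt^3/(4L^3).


Step 1: Convert E to consistent units (1 GPa = 1000 uN/um^2).
E = 170 GPa = 170000 uN/um^2
Step 2: Compute t^3 = 1^3 = 1
Step 3: Compute L^3 = 139^3 = 2685619
Step 4: k = 170000 * 31 * 1 / (4 * 2685619)
k = 0.4906 uN/um


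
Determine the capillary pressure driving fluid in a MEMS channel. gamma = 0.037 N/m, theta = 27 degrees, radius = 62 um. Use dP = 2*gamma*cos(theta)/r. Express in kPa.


Step 1: cos(27 deg) = 0.891
Step 2: Convert r to m: r = 62e-6 m
Step 3: dP = 2 * 0.037 * 0.891 / 62e-6 = 1063.5 Pa
Step 4: Convert Pa to kPa (divide by 1000).
dP = 1.06 kPa


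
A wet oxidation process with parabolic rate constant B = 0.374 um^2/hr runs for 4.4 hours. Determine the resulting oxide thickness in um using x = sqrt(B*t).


Step 1: Compute B*t = 0.374 * 4.4 = 1.6456
Step 2: x = sqrt(1.6456)
x = 1.283 um


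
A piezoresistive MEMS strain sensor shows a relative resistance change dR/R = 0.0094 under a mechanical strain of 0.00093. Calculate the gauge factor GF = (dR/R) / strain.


Step 1: Identify values.
dR/R = 0.0094, strain = 0.00093
Step 2: GF = (dR/R) / strain = 0.0094 / 0.00093
GF = 10.1


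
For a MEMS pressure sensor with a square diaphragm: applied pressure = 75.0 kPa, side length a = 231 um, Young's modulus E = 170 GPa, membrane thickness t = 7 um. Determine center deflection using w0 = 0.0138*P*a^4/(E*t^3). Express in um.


Step 1: Convert pressure to compatible units (E is in GPa, so P in GPa).
P = 75.0 kPa = 75.0e-6 GPa
Step 2: Compute numerator: 0.0138 * P * a^4.
a^4 = 231^4 = 2847396321
numerator = 0.0138 * 75.0e-6 * 2847396321 = 2.9471e+03
Step 3: Compute denominator: E * t^3 = 170 * 7^3 = 58310
Step 4: w0 = numerator / denominator = 2.9471e+03 / 58310 = 0.0505 um


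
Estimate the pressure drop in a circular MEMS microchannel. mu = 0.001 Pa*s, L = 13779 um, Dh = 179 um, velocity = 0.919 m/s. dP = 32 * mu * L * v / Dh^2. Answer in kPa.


Step 1: Convert to SI: L = 13779e-6 m, Dh = 179e-6 m
Step 2: dP = 32 * 0.001 * 13779e-6 * 0.919 / (179e-6)^2
Step 3: dP = 12646.70 Pa
Step 4: Convert to kPa: dP = 12.65 kPa


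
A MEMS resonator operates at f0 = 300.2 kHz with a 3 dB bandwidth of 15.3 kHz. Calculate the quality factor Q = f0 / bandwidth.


Step 1: Q = f0 / bandwidth
Step 2: Q = 300.2 / 15.3
Q = 19.6


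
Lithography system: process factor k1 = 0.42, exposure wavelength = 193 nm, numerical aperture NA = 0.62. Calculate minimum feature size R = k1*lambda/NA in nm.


Step 1: Identify values: k1 = 0.42, lambda = 193 nm, NA = 0.62
Step 2: R = k1 * lambda / NA
R = 0.42 * 193 / 0.62
R = 130.7 nm


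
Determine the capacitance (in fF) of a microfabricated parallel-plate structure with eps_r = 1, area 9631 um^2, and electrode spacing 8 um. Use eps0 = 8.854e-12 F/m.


Step 1: Convert area to m^2: A = 9631e-12 m^2
Step 2: Convert gap to m: d = 8e-6 m
Step 3: C = eps0 * eps_r * A / d
C = 8.854e-12 * 1 * 9631e-12 / 8e-6
Step 4: Convert to fF (multiply by 1e15).
C = 10.66 fF


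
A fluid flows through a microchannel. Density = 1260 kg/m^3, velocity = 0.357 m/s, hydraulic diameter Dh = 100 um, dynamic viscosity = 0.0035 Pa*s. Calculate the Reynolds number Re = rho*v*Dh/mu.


Step 1: Convert Dh to meters: Dh = 100e-6 m
Step 2: Re = rho * v * Dh / mu
Re = 1260 * 0.357 * 100e-6 / 0.0035
Re = 12.852


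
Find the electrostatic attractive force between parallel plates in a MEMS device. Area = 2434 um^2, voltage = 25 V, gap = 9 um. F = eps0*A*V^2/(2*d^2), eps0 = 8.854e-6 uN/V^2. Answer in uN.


Step 1: Identify parameters.
eps0 = 8.854e-6 uN/V^2, A = 2434 um^2, V = 25 V, d = 9 um
Step 2: Compute V^2 = 25^2 = 625
Step 3: Compute d^2 = 9^2 = 81
Step 4: F = 0.5 * 8.854e-6 * 2434 * 625 / 81
F = 0.083 uN


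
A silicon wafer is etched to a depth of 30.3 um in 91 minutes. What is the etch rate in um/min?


Step 1: Etch rate = depth / time
Step 2: rate = 30.3 / 91
rate = 0.333 um/min


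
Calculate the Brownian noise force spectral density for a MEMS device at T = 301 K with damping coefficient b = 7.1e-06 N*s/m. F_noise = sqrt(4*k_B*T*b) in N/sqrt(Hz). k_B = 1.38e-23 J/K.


Step 1: Compute 4 * k_B * T * b
= 4 * 1.38e-23 * 301 * 7.1e-06
= 1.1797e-25 N^2/Hz
Step 2: F_noise = sqrt(1.1797e-25)
F_noise = 3.43e-13 N/sqrt(Hz)


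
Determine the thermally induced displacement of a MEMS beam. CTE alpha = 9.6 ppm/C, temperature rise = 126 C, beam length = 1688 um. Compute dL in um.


Step 1: Convert CTE: alpha = 9.6 ppm/C = 9.6e-6 /C
Step 2: dL = 9.6e-6 * 126 * 1688
dL = 2.0418 um


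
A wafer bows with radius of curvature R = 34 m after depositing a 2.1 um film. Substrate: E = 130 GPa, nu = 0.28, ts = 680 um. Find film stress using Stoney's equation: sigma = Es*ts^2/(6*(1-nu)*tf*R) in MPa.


Step 1: Compute numerator: Es * ts^2 = 130 * 680^2 = 60112000 (GPa*um^2)
Step 2: Compute denominator (R in um): 6*(1-nu)*tf*R = 6*0.72*2.1*34e6 = 308448000.0 (um^2)
Step 3: sigma (GPa) = 60112000 / 308448000.0 = 1.94885e-01 GPa
Step 4: Convert to MPa (x1000): sigma = 194.9 MPa


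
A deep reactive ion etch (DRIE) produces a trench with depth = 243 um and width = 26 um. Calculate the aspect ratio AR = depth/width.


Step 1: AR = depth / width
Step 2: AR = 243 / 26
AR = 9.3


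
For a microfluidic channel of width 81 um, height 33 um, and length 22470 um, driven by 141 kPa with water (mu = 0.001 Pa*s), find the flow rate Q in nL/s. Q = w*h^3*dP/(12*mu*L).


Step 1: Convert all dimensions to SI (meters).
w = 81e-6 m, h = 33e-6 m, L = 22470e-6 m, dP = 141e3 Pa
Step 2: Q = w * h^3 * dP / (12 * mu * L)
Q = 81e-6 * (33e-6)^3 * 141e3 / (12 * 0.001 * 22470e-6) = 1.52216465e-09 m^3/s
Step 3: Convert Q from m^3/s to nL/s (1 m^3 = 1e12 nL, so multiply by 1e12).
Q = 1522.165 nL/s


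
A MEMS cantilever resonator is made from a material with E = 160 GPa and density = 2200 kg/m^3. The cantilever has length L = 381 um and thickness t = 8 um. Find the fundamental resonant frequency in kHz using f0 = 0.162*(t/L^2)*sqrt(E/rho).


Step 1: Convert units to SI.
t_SI = 8e-6 m, L_SI = 381e-6 m
Step 2: Calculate sqrt(E/rho).
sqrt(160e9 / 2200) = 8528.03 m/s
Step 3: Compute f0.
f0 = 0.162 * 8e-6 / (381e-6)^2 * 8528.03 = 76138.4 Hz = 76.14 kHz


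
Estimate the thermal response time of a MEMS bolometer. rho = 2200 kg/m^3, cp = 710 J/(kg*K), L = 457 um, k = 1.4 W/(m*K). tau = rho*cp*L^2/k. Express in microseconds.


Step 1: Convert L to m: L = 457e-6 m
Step 2: L^2 = (457e-6)^2 = 2.08849e-07 m^2
Step 3: tau = 2200 * 710 * 2.08849e-07 / 1.4 = 2.3301581286e-01 s
Step 4: Convert to microseconds (multiply by 1e6).
tau = 233015.813 us


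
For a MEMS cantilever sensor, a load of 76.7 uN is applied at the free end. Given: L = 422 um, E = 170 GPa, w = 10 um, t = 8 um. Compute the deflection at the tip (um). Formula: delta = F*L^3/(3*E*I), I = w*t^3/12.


Step 1: Calculate the second moment of area.
I = w * t^3 / 12 = 10 * 8^3 / 12 = 426.6667 um^4
Step 2: Convert E to consistent units (1 GPa = 1000 uN/um^2).
E = 170 GPa = 170000 uN/um^2
Step 3: Calculate tip deflection.
delta = F * L^3 / (3 * E * I)
delta = 76.7 * 422^3 / (3 * 170000 * 426.6667)
delta = 26.4895 um


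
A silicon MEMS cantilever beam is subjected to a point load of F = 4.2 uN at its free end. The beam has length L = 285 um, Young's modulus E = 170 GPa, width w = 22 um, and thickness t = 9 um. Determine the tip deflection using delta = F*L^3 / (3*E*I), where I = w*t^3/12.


Step 1: Calculate the second moment of area.
I = w * t^3 / 12 = 22 * 9^3 / 12 = 1336.5 um^4
Step 2: Convert E to consistent units (1 GPa = 1000 uN/um^2).
E = 170 GPa = 170000 uN/um^2
Step 3: Calculate tip deflection.
delta = F * L^3 / (3 * E * I)
delta = 4.2 * 285^3 / (3 * 170000 * 1336.5)
delta = 0.1426 um


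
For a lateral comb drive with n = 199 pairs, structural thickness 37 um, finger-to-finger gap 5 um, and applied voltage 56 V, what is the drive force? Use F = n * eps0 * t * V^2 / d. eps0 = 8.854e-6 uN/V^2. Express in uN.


Step 1: Parameters: n=199, eps0=8.854e-6 uN/V^2, t=37 um, V=56 V, d=5 um
Step 2: V^2 = 3136
Step 3: F = 199 * 8.854e-6 * 37 * 3136 / 5
F = 40.888 uN


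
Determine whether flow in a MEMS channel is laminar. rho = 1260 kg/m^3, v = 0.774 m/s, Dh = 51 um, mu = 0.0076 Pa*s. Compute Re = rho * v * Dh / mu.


Step 1: Convert Dh to meters: Dh = 51e-6 m
Step 2: Re = rho * v * Dh / mu
Re = 1260 * 0.774 * 51e-6 / 0.0076
Re = 6.544
Since Re = 6.544 is below ~2300, the flow is laminar.


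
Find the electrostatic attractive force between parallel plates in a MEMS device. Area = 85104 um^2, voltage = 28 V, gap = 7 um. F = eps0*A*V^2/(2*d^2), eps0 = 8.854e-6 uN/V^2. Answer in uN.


Step 1: Identify parameters.
eps0 = 8.854e-6 uN/V^2, A = 85104 um^2, V = 28 V, d = 7 um
Step 2: Compute V^2 = 28^2 = 784
Step 3: Compute d^2 = 7^2 = 49
Step 4: F = 0.5 * 8.854e-6 * 85104 * 784 / 49
F = 6.028 uN


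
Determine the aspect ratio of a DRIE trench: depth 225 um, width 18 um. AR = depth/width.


Step 1: AR = depth / width
Step 2: AR = 225 / 18
AR = 12.5


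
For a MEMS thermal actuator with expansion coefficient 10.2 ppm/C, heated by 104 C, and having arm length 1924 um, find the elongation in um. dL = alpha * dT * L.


Step 1: Convert CTE: alpha = 10.2 ppm/C = 10.2e-6 /C
Step 2: dL = 10.2e-6 * 104 * 1924
dL = 2.041 um


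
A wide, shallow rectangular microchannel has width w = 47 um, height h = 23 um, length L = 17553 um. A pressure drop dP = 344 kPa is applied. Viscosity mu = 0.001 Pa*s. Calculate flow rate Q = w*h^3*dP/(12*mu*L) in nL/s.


Step 1: Convert all dimensions to SI (meters).
w = 47e-6 m, h = 23e-6 m, L = 17553e-6 m, dP = 344e3 Pa
Step 2: Q = w * h^3 * dP / (12 * mu * L)
Q = 47e-6 * (23e-6)^3 * 344e3 / (12 * 0.001 * 17553e-6) = 9.339147e-10 m^3/s
Step 3: Convert Q from m^3/s to nL/s (1 m^3 = 1e12 nL, so multiply by 1e12).
Q = 933.915 nL/s


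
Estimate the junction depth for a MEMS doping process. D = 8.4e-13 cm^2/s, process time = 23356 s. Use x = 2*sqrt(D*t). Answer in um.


Step 1: Compute D*t = 8.4e-13 * 23356 = 1.961904e-08 cm^2
Step 2: sqrt(D*t) = 1.40068e-04 cm
Step 3: x = 2 * 1.40068e-04 cm = 2.80136e-04 cm
Step 4: Convert to um (1 cm = 1e4 um): x = 2.801 um


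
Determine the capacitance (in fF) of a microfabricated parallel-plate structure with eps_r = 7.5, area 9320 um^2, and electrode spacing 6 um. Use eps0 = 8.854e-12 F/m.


Step 1: Convert area to m^2: A = 9320e-12 m^2
Step 2: Convert gap to m: d = 6e-6 m
Step 3: C = eps0 * eps_r * A / d
C = 8.854e-12 * 7.5 * 9320e-12 / 6e-6
Step 4: Convert to fF (multiply by 1e15).
C = 103.15 fF


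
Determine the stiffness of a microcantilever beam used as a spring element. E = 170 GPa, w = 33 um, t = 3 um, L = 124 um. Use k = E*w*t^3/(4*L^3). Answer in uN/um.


Step 1: Convert E to consistent units (1 GPa = 1000 uN/um^2).
E = 170 GPa = 170000 uN/um^2
Step 2: Compute t^3 = 3^3 = 27
Step 3: Compute L^3 = 124^3 = 1906624
Step 4: k = 170000 * 33 * 27 / (4 * 1906624)
k = 19.861 uN/um


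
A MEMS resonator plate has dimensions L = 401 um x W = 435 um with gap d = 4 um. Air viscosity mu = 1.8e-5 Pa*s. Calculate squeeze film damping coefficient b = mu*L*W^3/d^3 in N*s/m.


Step 1: Convert to SI.
L = 401e-6 m, W = 435e-6 m, d = 4e-6 m
Step 2: W^3 = (435e-6)^3 = 8.23e-11 m^3
Step 3: d^3 = (4e-6)^3 = 6.40e-17 m^3
Step 4: b = 1.8e-5 * 401e-6 * 8.23e-11 / 6.40e-17
b = 9.28e-03 N*s/m


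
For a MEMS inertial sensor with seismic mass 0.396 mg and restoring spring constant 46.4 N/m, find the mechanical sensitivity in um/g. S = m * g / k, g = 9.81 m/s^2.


Step 1: Convert mass: m = 0.396 mg = 3.96e-07 kg
Step 2: S = m * g / k = 3.96e-07 * 9.81 / 46.4
Step 3: S = 8.37e-08 m/g
Step 4: Convert to um/g: S = 0.084 um/g


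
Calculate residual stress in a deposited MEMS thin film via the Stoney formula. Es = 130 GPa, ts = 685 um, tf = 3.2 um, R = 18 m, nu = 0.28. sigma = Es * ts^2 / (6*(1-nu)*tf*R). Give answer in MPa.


Step 1: Compute numerator: Es * ts^2 = 130 * 685^2 = 60999250 (GPa*um^2)
Step 2: Compute denominator (R in um): 6*(1-nu)*tf*R = 6*0.72*3.2*18e6 = 248832000.0 (um^2)
Step 3: sigma (GPa) = 60999250 / 248832000.0 = 2.45142e-01 GPa
Step 4: Convert to MPa (x1000): sigma = 245.1 MPa


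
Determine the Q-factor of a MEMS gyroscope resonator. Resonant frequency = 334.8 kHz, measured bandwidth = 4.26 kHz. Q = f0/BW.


Step 1: Q = f0 / bandwidth
Step 2: Q = 334.8 / 4.26
Q = 78.6


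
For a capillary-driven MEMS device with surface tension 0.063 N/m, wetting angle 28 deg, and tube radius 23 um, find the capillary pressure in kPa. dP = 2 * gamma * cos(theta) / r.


Step 1: cos(28 deg) = 0.8829
Step 2: Convert r to m: r = 23e-6 m
Step 3: dP = 2 * 0.063 * 0.8829 / 23e-6 = 4836.8 Pa
Step 4: Convert Pa to kPa (divide by 1000).
dP = 4.84 kPa


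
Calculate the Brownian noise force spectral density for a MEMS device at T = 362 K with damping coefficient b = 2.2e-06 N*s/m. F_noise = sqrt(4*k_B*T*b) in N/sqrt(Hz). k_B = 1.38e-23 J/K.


Step 1: Compute 4 * k_B * T * b
= 4 * 1.38e-23 * 362 * 2.2e-06
= 4.3961e-26 N^2/Hz
Step 2: F_noise = sqrt(4.3961e-26)
F_noise = 2.10e-13 N/sqrt(Hz)


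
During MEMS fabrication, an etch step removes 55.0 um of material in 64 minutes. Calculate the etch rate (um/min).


Step 1: Etch rate = depth / time
Step 2: rate = 55.0 / 64
rate = 0.859 um/min


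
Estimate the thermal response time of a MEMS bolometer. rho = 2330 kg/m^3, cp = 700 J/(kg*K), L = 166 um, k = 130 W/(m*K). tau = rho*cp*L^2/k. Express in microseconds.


Step 1: Convert L to m: L = 166e-6 m
Step 2: L^2 = (166e-6)^2 = 2.7556e-08 m^2
Step 3: tau = 2330 * 700 * 2.7556e-08 / 130 = 3.4572182e-04 s
Step 4: Convert to microseconds (multiply by 1e6).
tau = 345.722 us


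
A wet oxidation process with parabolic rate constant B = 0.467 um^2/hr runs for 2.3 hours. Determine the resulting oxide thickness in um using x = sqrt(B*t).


Step 1: Compute B*t = 0.467 * 2.3 = 1.0741
Step 2: x = sqrt(1.0741)
x = 1.036 um


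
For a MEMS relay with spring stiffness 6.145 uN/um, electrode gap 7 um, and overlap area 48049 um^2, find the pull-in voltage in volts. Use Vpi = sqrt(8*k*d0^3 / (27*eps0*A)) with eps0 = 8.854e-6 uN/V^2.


Step 1: Compute numerator: 8 * k * d0^3 = 8 * 6.145 * 7^3 = 16861.88
Step 2: Compute denominator: 27 * eps0 * A = 27 * 8.854e-6 * 48049 = 11.486498
Step 3: Vpi = sqrt(16861.88 / 11.486498)
Vpi = 38.31 V


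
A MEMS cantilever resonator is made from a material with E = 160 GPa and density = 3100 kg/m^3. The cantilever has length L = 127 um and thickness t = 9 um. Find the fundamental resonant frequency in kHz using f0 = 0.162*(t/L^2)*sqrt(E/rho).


Step 1: Convert units to SI.
t_SI = 9e-6 m, L_SI = 127e-6 m
Step 2: Calculate sqrt(E/rho).
sqrt(160e9 / 3100) = 7184.21 m/s
Step 3: Compute f0.
f0 = 0.162 * 9e-6 / (127e-6)^2 * 7184.21 = 649425.1 Hz = 649.43 kHz


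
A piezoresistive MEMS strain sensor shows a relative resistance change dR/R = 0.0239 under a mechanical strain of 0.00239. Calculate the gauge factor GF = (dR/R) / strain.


Step 1: Identify values.
dR/R = 0.0239, strain = 0.00239
Step 2: GF = (dR/R) / strain = 0.0239 / 0.00239
GF = 10.0


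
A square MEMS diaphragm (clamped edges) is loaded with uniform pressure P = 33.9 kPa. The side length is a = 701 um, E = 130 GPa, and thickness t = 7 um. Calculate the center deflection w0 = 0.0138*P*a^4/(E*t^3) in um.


Step 1: Convert pressure to compatible units (E is in GPa, so P in GPa).
P = 33.9 kPa = 33.9e-6 GPa
Step 2: Compute numerator: 0.0138 * P * a^4.
a^4 = 701^4 = 241474942801
numerator = 0.0138 * 33.9e-6 * 241474942801 = 1.129668e+05
Step 3: Compute denominator: E * t^3 = 130 * 7^3 = 44590
Step 4: w0 = numerator / denominator = 1.129668e+05 / 44590 = 2.5335 um


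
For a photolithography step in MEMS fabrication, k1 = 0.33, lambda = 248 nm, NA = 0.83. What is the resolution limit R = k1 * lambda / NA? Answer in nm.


Step 1: Identify values: k1 = 0.33, lambda = 248 nm, NA = 0.83
Step 2: R = k1 * lambda / NA
R = 0.33 * 248 / 0.83
R = 98.6 nm


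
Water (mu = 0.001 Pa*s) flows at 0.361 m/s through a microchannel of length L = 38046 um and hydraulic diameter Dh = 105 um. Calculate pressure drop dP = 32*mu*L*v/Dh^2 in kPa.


Step 1: Convert to SI: L = 38046e-6 m, Dh = 105e-6 m
Step 2: dP = 32 * 0.001 * 38046e-6 * 0.361 / (105e-6)^2
Step 3: dP = 39864.62 Pa
Step 4: Convert to kPa: dP = 39.86 kPa


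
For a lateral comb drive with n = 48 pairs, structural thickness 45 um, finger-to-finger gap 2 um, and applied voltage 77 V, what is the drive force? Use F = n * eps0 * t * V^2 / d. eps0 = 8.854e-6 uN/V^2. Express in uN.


Step 1: Parameters: n=48, eps0=8.854e-6 uN/V^2, t=45 um, V=77 V, d=2 um
Step 2: V^2 = 5929
Step 3: F = 48 * 8.854e-6 * 45 * 5929 / 2
F = 56.695 uN
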